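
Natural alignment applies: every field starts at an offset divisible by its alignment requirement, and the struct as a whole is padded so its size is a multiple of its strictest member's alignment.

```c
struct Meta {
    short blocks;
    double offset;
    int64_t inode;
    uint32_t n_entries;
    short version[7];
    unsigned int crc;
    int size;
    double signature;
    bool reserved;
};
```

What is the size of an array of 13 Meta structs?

936

blocks at 0 (size 2, align 2) → ends 2
pad 6 to align 8 for offset
offset at 8 (size 8, align 8) → ends 16
inode at 16 (size 8, align 8) → ends 24
n_entries at 24 (size 4, align 4) → ends 28
version at 28 (size 14, align 2) → ends 42
pad 2 to align 4 for crc
crc at 44 (size 4, align 4) → ends 48
size at 48 (size 4, align 4) → ends 52
pad 4 to align 8 for signature
signature at 56 (size 8, align 8) → ends 64
reserved at 64 (size 1, align 1) → ends 65
tail pad 7 to reach multiple of 8
total 72 bytes, alignment 8
array of 13: 13 × 72 = 936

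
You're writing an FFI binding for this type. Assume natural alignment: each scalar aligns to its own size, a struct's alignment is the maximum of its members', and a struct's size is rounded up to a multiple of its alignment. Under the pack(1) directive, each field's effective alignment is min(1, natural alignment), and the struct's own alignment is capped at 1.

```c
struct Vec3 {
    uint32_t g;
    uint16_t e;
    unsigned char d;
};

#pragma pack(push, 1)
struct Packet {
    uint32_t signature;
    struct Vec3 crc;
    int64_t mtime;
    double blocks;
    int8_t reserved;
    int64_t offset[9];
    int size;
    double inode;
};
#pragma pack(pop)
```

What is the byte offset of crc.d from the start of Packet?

Vec3: 0..4  g  (4B, 4-aligned); 4..6  e  (2B, 2-aligned); 6..7  d  (1B, 1-aligned); 7..8  -- tail padding (1B); sizeof = 8, alignof = 4
0..4  signature  (4B, 1-aligned)
4..12  crc  (8B, 1-aligned)
within Vec3: d at 6
4 + 6 = 10

10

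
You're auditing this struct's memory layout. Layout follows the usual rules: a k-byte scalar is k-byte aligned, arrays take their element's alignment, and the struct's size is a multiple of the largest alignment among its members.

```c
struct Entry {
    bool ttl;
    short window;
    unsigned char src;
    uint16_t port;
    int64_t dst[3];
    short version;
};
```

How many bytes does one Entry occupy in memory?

0..1  ttl  (1B, 1-aligned)
1..2  -- padding (1B)
2..4  window  (2B, 2-aligned)
4..5  src  (1B, 1-aligned)
5..6  -- padding (1B)
6..8  port  (2B, 2-aligned)
8..32  dst  (24B, 8-aligned)
32..34  version  (2B, 2-aligned)
34..40  -- tail padding (6B)
sizeof = 40, alignof = 8

40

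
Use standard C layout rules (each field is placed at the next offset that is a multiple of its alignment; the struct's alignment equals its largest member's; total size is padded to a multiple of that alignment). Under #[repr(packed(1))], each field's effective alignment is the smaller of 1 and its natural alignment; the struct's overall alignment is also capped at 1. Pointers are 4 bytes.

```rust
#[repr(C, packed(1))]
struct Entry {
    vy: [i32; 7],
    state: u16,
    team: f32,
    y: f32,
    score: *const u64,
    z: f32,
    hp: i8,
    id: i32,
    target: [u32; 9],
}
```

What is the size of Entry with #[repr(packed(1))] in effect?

0..28  vy  (28B, 1-aligned)
28..30  state  (2B, 1-aligned)
30..34  team  (4B, 1-aligned)
34..38  y  (4B, 1-aligned)
38..42  score  (4B, 1-aligned)
42..46  z  (4B, 1-aligned)
46..47  hp  (1B, 1-aligned)
47..51  id  (4B, 1-aligned)
51..87  target  (36B, 1-aligned)
sizeof = 87, alignof = 1

87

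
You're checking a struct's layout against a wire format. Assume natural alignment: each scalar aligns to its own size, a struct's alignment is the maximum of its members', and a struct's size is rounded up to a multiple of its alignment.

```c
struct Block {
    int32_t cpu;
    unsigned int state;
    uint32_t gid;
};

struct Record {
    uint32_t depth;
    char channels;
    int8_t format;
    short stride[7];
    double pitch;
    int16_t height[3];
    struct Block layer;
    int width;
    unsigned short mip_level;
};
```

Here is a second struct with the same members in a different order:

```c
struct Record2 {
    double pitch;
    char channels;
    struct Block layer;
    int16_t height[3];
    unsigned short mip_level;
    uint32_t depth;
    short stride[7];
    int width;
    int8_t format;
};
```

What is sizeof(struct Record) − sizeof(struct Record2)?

Block: 0..4  cpu  (4B, 4-aligned); 4..8  state  (4B, 4-aligned); 8..12  gid  (4B, 4-aligned); sizeof = 12, alignof = 4
0..4  depth  (4B, 4-aligned)
4..5  channels  (1B, 1-aligned)
5..6  format  (1B, 1-aligned)
6..20  stride  (14B, 2-aligned)
20..24  -- padding (4B)
24..32  pitch  (8B, 8-aligned)
32..38  height  (6B, 2-aligned)
38..40  -- padding (2B)
40..52  layer  (12B, 4-aligned)
52..56  width  (4B, 4-aligned)
56..58  mip_level  (2B, 2-aligned)
58..64  -- tail padding (6B)
sizeof = 64, alignof = 8
— Record2 —
0..8  pitch  (8B, 8-aligned)
8..9  channels  (1B, 1-aligned)
9..12  -- padding (3B)
12..24  layer  (12B, 4-aligned)
24..30  height  (6B, 2-aligned)
30..32  mip_level  (2B, 2-aligned)
32..36  depth  (4B, 4-aligned)
36..50  stride  (14B, 2-aligned)
50..52  -- padding (2B)
52..56  width  (4B, 4-aligned)
56..57  format  (1B, 1-aligned)
57..64  -- tail padding (7B)
sizeof = 64, alignof = 8
64 − 64 = 0

0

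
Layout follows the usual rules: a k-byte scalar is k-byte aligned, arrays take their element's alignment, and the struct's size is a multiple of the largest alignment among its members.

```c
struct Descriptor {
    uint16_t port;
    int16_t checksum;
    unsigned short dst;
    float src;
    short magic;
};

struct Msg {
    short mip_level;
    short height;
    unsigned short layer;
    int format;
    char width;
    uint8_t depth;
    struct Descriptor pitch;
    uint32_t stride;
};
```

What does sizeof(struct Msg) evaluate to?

Descriptor: port at 0 (size 2, align 2) → ends 2; checksum at 2 (size 2, align 2) → ends 4; dst at 4 (size 2, align 2) → ends 6; pad 2 to align 4 for src; src at 8 (size 4, align 4) → ends 12; magic at 12 (size 2, align 2) → ends 14; tail pad 2 to reach multiple of 4; total 16 bytes, alignment 4
mip_level at 0 (size 2, align 2) → ends 2
height at 2 (size 2, align 2) → ends 4
layer at 4 (size 2, align 2) → ends 6
pad 2 to align 4 for format
format at 8 (size 4, align 4) → ends 12
width at 12 (size 1, align 1) → ends 13
depth at 13 (size 1, align 1) → ends 14
pad 2 to align 4 for pitch
pitch at 16 (size 16, align 4) → ends 32
stride at 32 (size 4, align 4) → ends 36
total 36 bytes, alignment 4

36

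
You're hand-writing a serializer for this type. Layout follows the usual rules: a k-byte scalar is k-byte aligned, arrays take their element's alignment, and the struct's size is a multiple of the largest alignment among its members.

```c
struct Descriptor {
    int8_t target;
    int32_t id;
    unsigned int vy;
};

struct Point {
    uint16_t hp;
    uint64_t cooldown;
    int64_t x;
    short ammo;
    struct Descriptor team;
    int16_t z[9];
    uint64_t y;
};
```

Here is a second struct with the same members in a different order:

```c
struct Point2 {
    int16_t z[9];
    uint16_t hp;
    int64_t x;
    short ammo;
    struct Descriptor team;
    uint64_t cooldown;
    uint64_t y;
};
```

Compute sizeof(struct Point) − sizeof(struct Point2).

Descriptor: 0..1  target  (1B, 1-aligned); 1..4  -- padding (3B); 4..8  id  (4B, 4-aligned); 8..12  vy  (4B, 4-aligned); sizeof = 12, alignof = 4
0..2  hp  (2B, 2-aligned)
2..8  -- padding (6B)
8..16  cooldown  (8B, 8-aligned)
16..24  x  (8B, 8-aligned)
24..26  ammo  (2B, 2-aligned)
26..28  -- padding (2B)
28..40  team  (12B, 4-aligned)
40..58  z  (18B, 2-aligned)
58..64  -- padding (6B)
64..72  y  (8B, 8-aligned)
sizeof = 72, alignof = 8
— Point2 —
0..18  z  (18B, 2-aligned)
18..20  hp  (2B, 2-aligned)
20..24  -- padding (4B)
24..32  x  (8B, 8-aligned)
32..34  ammo  (2B, 2-aligned)
34..36  -- padding (2B)
36..48  team  (12B, 4-aligned)
48..56  cooldown  (8B, 8-aligned)
56..64  y  (8B, 8-aligned)
sizeof = 64, alignof = 8
72 − 64 = 8

8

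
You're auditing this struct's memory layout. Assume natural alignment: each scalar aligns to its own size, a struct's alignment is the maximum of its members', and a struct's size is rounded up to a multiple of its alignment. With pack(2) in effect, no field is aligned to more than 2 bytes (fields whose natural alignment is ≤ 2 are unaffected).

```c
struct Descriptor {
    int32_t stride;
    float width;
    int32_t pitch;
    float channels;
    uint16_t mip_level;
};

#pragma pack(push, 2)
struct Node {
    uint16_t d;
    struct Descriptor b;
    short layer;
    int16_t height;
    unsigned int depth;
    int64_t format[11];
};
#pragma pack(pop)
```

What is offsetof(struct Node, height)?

24

Descriptor: stride at 0 (size 4, align 4) → ends 4; width at 4 (size 4, align 4) → ends 8; pitch at 8 (size 4, align 4) → ends 12; channels at 12 (size 4, align 4) → ends 16; mip_level at 16 (size 2, align 2) → ends 18; tail pad 2 to reach multiple of 4; total 20 bytes, alignment 4
d at 0 (size 2, align 2) → ends 2
b at 2 (size 20, align 2) → ends 22
layer at 22 (size 2, align 2) → ends 24
height at 24 (size 2, align 2) → ends 26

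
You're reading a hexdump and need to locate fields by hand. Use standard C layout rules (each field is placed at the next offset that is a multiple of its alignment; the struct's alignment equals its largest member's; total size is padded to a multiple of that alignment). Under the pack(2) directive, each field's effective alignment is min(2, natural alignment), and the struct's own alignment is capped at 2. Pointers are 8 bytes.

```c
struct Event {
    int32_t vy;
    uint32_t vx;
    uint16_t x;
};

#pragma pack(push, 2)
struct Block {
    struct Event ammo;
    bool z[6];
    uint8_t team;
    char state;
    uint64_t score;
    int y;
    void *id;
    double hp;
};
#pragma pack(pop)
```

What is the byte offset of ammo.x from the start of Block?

8

Event: @0: vy [4B, align 4] → 4; @4: vx [4B, align 4] → 8; @8: x [2B, align 2] → 10; +2 tail pad (align 4); size 12, align 4
@0: ammo [12B, align 2] → 12
within Event: x at 8
0 + 8 = 8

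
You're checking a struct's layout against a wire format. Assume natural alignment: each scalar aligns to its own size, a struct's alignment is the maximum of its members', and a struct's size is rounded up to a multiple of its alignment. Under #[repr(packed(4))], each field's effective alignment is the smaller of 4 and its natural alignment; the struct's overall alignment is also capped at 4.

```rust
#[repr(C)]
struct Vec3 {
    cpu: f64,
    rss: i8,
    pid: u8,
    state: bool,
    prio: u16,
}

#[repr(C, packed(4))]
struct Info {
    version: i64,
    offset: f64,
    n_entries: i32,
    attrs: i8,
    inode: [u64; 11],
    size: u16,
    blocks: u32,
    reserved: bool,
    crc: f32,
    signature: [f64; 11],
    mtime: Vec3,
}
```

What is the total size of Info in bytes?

Vec3: @0: cpu [8B, align 8] → 8; @8: rss [1B, align 1] → 9; @9: pid [1B, align 1] → 10; @10: state [1B, align 1] → 11; +1 pad (align 2); @12: prio [2B, align 2] → 14; +2 tail pad (align 8); size 16, align 8
@0: version [8B, align 4] → 8
@8: offset [8B, align 4] → 16
@16: n_entries [4B, align 4] → 20
@20: attrs [1B, align 1] → 21
+3 pad (align 4)
@24: inode [88B, align 4] → 112
@112: size [2B, align 2] → 114
+2 pad (align 4)
@116: blocks [4B, align 4] → 120
@120: reserved [1B, align 1] → 121
+3 pad (align 4)
@124: crc [4B, align 4] → 128
@128: signature [88B, align 4] → 216
@216: mtime [16B, align 4] → 232
size 232, align 4

232 bytes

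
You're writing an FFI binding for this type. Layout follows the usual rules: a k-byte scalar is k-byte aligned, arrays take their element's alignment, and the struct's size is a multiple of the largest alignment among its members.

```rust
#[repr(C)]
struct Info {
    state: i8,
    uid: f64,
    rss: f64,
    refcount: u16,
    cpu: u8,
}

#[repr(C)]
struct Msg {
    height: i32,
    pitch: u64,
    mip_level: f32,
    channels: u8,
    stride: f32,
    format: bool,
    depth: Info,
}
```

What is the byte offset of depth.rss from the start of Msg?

48

Info: @0: state [1B, align 1] → 1; +7 pad (align 8); @8: uid [8B, align 8] → 16; @16: rss [8B, align 8] → 24; @24: refcount [2B, align 2] → 26; @26: cpu [1B, align 1] → 27; +5 tail pad (align 8); size 32, align 8
@0: height [4B, align 4] → 4
+4 pad (align 8)
@8: pitch [8B, align 8] → 16
@16: mip_level [4B, align 4] → 20
@20: channels [1B, align 1] → 21
+3 pad (align 4)
@24: stride [4B, align 4] → 28
@28: format [1B, align 1] → 29
+3 pad (align 8)
@32: depth [32B, align 8] → 64
within Info: rss at 16
32 + 16 = 48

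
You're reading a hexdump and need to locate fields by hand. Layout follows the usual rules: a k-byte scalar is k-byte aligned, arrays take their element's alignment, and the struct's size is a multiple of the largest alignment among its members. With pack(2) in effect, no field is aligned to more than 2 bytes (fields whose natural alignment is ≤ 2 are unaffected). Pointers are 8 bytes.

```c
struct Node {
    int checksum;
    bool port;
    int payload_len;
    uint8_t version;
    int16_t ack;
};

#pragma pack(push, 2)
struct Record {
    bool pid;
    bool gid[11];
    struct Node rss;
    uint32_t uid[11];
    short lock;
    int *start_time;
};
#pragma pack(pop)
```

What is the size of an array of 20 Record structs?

Node: 0..4  checksum  (4B, 4-aligned); 4..5  port  (1B, 1-aligned); 5..8  -- padding (3B); 8..12  payload_len  (4B, 4-aligned); 12..13  version  (1B, 1-aligned); 13..14  -- padding (1B); 14..16  ack  (2B, 2-aligned); sizeof = 16, alignof = 4
0..1  pid  (1B, 1-aligned)
1..12  gid  (11B, 1-aligned)
12..28  rss  (16B, 2-aligned)
28..72  uid  (44B, 2-aligned)
72..74  lock  (2B, 2-aligned)
74..82  start_time  (8B, 2-aligned)
sizeof = 82, alignof = 2
array of 20: 20 × 82 = 1640

1640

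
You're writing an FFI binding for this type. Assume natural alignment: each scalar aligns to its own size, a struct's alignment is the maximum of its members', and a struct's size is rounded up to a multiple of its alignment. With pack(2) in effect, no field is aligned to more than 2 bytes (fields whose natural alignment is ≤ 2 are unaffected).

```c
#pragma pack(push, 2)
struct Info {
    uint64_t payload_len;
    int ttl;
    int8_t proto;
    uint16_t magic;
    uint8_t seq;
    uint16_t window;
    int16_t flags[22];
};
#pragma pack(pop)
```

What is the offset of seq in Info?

16

payload_len at 0 (size 8, align 2) → ends 8
ttl at 8 (size 4, align 2) → ends 12
proto at 12 (size 1, align 1) → ends 13
pad 1 to align 2 for magic
magic at 14 (size 2, align 2) → ends 16
seq at 16 (size 1, align 1) → ends 17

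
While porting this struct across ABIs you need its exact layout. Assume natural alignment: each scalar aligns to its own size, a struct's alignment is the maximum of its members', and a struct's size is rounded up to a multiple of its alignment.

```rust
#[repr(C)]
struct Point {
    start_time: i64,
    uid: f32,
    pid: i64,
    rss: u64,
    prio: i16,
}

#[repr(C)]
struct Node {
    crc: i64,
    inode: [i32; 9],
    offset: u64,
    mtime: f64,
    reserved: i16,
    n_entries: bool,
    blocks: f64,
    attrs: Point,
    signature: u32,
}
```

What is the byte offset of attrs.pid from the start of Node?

Point: 0..8  start_time  (8B, 8-aligned); 8..12  uid  (4B, 4-aligned); 12..16  -- padding (4B); 16..24  pid  (8B, 8-aligned); 24..32  rss  (8B, 8-aligned); 32..34  prio  (2B, 2-aligned); 34..40  -- tail padding (6B); sizeof = 40, alignof = 8
0..8  crc  (8B, 8-aligned)
8..44  inode  (36B, 4-aligned)
44..48  -- padding (4B)
48..56  offset  (8B, 8-aligned)
56..64  mtime  (8B, 8-aligned)
64..66  reserved  (2B, 2-aligned)
66..67  n_entries  (1B, 1-aligned)
67..72  -- padding (5B)
72..80  blocks  (8B, 8-aligned)
80..120  attrs  (40B, 8-aligned)
within Point: pid at 16
80 + 16 = 96

96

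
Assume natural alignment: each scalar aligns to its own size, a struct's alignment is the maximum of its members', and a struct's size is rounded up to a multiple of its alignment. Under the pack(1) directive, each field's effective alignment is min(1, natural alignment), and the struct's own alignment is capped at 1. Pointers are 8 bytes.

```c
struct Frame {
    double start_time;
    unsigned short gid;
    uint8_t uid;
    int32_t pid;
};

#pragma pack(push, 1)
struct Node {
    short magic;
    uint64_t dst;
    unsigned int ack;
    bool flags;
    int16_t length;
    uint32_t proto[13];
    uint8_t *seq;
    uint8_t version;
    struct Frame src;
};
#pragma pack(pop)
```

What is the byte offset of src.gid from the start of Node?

86

Frame: 0..8  start_time  (8B, 8-aligned); 8..10  gid  (2B, 2-aligned); 10..11  uid  (1B, 1-aligned); 11..12  -- padding (1B); 12..16  pid  (4B, 4-aligned); sizeof = 16, alignof = 8
0..2  magic  (2B, 1-aligned)
2..10  dst  (8B, 1-aligned)
10..14  ack  (4B, 1-aligned)
14..15  flags  (1B, 1-aligned)
15..17  length  (2B, 1-aligned)
17..69  proto  (52B, 1-aligned)
69..77  seq  (8B, 1-aligned)
77..78  version  (1B, 1-aligned)
78..94  src  (16B, 1-aligned)
within Frame: gid at 8
78 + 8 = 86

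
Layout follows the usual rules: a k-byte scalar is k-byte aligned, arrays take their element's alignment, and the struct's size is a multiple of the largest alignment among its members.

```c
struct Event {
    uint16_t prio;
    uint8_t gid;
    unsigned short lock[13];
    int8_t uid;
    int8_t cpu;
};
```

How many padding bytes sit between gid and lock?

0..2  prio  (2B, 2-aligned)
2..3  gid  (1B, 1-aligned)
3..4  -- padding (1B)
4..30  lock  (26B, 2-aligned)

1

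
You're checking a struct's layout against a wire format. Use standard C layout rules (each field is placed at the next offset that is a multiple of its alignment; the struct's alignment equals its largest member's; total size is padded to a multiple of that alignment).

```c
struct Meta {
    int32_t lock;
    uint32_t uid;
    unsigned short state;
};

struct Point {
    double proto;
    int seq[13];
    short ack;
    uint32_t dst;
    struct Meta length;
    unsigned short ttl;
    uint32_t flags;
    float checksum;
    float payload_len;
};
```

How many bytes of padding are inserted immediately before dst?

Meta: @0: lock [4B, align 4] → 4; @4: uid [4B, align 4] → 8; @8: state [2B, align 2] → 10; +2 tail pad (align 4); size 12, align 4
@0: proto [8B, align 8] → 8
@8: seq [52B, align 4] → 60
@60: ack [2B, align 2] → 62
+2 pad (align 4)
@64: dst [4B, align 4] → 68

2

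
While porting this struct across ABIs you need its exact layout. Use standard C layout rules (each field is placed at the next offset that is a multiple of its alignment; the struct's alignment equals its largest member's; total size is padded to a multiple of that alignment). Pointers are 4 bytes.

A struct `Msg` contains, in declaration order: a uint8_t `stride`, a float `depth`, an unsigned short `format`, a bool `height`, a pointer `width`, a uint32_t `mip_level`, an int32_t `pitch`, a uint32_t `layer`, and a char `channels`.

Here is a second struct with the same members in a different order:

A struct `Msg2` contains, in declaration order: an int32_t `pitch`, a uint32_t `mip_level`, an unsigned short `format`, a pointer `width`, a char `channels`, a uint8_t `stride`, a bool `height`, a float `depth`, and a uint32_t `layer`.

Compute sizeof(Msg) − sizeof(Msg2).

4

@0: stride [1B, align 1] → 1
+3 pad (align 4)
@4: depth [4B, align 4] → 8
@8: format [2B, align 2] → 10
@10: height [1B, align 1] → 11
+1 pad (align 4)
@12: width [4B, align 4] → 16
@16: mip_level [4B, align 4] → 20
@20: pitch [4B, align 4] → 24
@24: layer [4B, align 4] → 28
@28: channels [1B, align 1] → 29
+3 tail pad (align 4)
size 32, align 4
— Msg2 —
@0: pitch [4B, align 4] → 4
@4: mip_level [4B, align 4] → 8
@8: format [2B, align 2] → 10
+2 pad (align 4)
@12: width [4B, align 4] → 16
@16: channels [1B, align 1] → 17
@17: stride [1B, align 1] → 18
@18: height [1B, align 1] → 19
+1 pad (align 4)
@20: depth [4B, align 4] → 24
@24: layer [4B, align 4] → 28
size 28, align 4
32 − 28 = 4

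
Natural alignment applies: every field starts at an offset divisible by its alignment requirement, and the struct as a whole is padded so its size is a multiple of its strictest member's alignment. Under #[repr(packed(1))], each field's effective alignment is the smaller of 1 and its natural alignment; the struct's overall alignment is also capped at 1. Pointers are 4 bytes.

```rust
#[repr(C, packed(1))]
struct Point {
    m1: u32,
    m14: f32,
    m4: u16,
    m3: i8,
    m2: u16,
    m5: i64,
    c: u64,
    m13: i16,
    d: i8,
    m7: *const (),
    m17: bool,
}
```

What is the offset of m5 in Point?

@0: m1 [4B, align 1] → 4
@4: m14 [4B, align 1] → 8
@8: m4 [2B, align 1] → 10
@10: m3 [1B, align 1] → 11
@11: m2 [2B, align 1] → 13
@13: m5 [8B, align 1] → 21

13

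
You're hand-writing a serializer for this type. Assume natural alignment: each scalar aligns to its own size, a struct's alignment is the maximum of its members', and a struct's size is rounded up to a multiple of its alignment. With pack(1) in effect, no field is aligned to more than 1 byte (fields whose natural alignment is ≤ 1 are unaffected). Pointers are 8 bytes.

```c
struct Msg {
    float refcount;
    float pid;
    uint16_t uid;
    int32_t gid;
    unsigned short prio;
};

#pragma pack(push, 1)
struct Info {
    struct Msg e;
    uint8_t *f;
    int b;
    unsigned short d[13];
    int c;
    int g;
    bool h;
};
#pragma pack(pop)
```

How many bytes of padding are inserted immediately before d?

0

Msg: @0: refcount [4B, align 4] → 4; @4: pid [4B, align 4] → 8; @8: uid [2B, align 2] → 10; +2 pad (align 4); @12: gid [4B, align 4] → 16; @16: prio [2B, align 2] → 18; +2 tail pad (align 4); size 20, align 4
@0: e [20B, align 1] → 20
@20: f [8B, align 1] → 28
@28: b [4B, align 1] → 32
@32: d [26B, align 1] → 58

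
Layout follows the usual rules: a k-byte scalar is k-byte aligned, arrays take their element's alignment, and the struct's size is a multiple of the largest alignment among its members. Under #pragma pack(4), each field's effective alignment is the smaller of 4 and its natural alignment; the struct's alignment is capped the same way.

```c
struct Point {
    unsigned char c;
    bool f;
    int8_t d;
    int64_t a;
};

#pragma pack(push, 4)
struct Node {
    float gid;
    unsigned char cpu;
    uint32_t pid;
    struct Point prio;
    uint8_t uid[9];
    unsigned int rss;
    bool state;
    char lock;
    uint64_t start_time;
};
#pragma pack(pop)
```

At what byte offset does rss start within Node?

40

Point: 0..1  c  (1B, 1-aligned); 1..2  f  (1B, 1-aligned); 2..3  d  (1B, 1-aligned); 3..8  -- padding (5B); 8..16  a  (8B, 8-aligned); sizeof = 16, alignof = 8
0..4  gid  (4B, 4-aligned)
4..5  cpu  (1B, 1-aligned)
5..8  -- padding (3B)
8..12  pid  (4B, 4-aligned)
12..28  prio  (16B, 4-aligned)
28..37  uid  (9B, 1-aligned)
37..40  -- padding (3B)
40..44  rss  (4B, 4-aligned)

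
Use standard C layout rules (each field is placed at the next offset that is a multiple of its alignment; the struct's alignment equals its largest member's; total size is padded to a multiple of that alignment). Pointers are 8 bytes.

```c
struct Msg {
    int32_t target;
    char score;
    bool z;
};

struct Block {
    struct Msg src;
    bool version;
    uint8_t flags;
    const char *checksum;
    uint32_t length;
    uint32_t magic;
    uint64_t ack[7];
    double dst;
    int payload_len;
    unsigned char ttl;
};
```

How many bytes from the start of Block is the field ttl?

100

Msg: target at 0 (size 4, align 4) → ends 4; score at 4 (size 1, align 1) → ends 5; z at 5 (size 1, align 1) → ends 6; tail pad 2 to reach multiple of 4; total 8 bytes, alignment 4
src at 0 (size 8, align 4) → ends 8
version at 8 (size 1, align 1) → ends 9
flags at 9 (size 1, align 1) → ends 10
pad 6 to align 8 for checksum
checksum at 16 (size 8, align 8) → ends 24
length at 24 (size 4, align 4) → ends 28
magic at 28 (size 4, align 4) → ends 32
ack at 32 (size 56, align 8) → ends 88
dst at 88 (size 8, align 8) → ends 96
payload_len at 96 (size 4, align 4) → ends 100
ttl at 100 (size 1, align 1) → ends 101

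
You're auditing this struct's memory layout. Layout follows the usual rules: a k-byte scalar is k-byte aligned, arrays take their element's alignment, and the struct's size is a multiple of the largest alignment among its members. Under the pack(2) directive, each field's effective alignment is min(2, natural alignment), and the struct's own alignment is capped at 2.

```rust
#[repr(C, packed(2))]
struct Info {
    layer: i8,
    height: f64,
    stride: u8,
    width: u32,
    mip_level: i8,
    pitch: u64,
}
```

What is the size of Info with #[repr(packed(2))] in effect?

layer at 0 (size 1, align 1) → ends 1
pad 1 to align 2 for height
height at 2 (size 8, align 2) → ends 10
stride at 10 (size 1, align 1) → ends 11
pad 1 to align 2 for width
width at 12 (size 4, align 2) → ends 16
mip_level at 16 (size 1, align 1) → ends 17
pad 1 to align 2 for pitch
pitch at 18 (size 8, align 2) → ends 26
total 26 bytes, alignment 2

26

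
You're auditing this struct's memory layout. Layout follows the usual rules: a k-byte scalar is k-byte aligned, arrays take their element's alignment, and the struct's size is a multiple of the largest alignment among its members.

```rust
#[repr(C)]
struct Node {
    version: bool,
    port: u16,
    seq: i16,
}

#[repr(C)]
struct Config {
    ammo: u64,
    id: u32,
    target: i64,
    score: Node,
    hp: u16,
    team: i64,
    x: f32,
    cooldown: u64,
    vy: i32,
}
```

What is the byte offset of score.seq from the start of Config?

28

Node: version at 0 (size 1, align 1) → ends 1; pad 1 to align 2 for port; port at 2 (size 2, align 2) → ends 4; seq at 4 (size 2, align 2) → ends 6; total 6 bytes, alignment 2
ammo at 0 (size 8, align 8) → ends 8
id at 8 (size 4, align 4) → ends 12
pad 4 to align 8 for target
target at 16 (size 8, align 8) → ends 24
score at 24 (size 6, align 2) → ends 30
within Node: seq at 4
24 + 4 = 28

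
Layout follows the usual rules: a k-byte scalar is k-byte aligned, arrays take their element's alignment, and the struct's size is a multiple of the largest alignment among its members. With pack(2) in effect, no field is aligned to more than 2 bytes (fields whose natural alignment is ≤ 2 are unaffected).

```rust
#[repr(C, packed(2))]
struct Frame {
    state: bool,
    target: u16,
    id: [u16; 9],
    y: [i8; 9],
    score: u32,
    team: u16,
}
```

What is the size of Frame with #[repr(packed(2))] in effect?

38

state at 0 (size 1, align 1) → ends 1
pad 1 to align 2 for target
target at 2 (size 2, align 2) → ends 4
id at 4 (size 18, align 2) → ends 22
y at 22 (size 9, align 1) → ends 31
pad 1 to align 2 for score
score at 32 (size 4, align 2) → ends 36
team at 36 (size 2, align 2) → ends 38
total 38 bytes, alignment 2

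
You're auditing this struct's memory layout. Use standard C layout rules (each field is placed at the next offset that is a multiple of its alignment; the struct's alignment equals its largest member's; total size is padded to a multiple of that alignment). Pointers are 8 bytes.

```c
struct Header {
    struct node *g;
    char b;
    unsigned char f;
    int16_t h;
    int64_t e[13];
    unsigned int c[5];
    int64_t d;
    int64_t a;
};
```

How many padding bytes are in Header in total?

0..8  g  (8B, 8-aligned)
8..9  b  (1B, 1-aligned)
9..10  f  (1B, 1-aligned)
10..12  h  (2B, 2-aligned)
12..16  -- padding (4B)
16..120  e  (104B, 8-aligned)
120..140  c  (20B, 4-aligned)
140..144  -- padding (4B)
144..152  d  (8B, 8-aligned)
152..160  a  (8B, 8-aligned)
sizeof = 160, alignof = 8
data bytes 152, size 160 → padding 8

8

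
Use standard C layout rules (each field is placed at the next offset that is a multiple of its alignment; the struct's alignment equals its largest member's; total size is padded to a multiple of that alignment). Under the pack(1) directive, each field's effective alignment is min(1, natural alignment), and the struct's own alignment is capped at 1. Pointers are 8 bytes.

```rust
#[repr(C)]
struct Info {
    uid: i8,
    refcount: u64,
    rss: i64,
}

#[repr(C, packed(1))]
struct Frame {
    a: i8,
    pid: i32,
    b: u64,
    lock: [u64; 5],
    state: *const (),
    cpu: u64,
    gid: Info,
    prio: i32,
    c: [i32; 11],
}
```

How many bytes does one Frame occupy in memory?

Info: uid at 0 (size 1, align 1) → ends 1; pad 7 to align 8 for refcount; refcount at 8 (size 8, align 8) → ends 16; rss at 16 (size 8, align 8) → ends 24; total 24 bytes, alignment 8
a at 0 (size 1, align 1) → ends 1
pid at 1 (size 4, align 1) → ends 5
b at 5 (size 8, align 1) → ends 13
lock at 13 (size 40, align 1) → ends 53
state at 53 (size 8, align 1) → ends 61
cpu at 61 (size 8, align 1) → ends 69
gid at 69 (size 24, align 1) → ends 93
prio at 93 (size 4, align 1) → ends 97
c at 97 (size 44, align 1) → ends 141
total 141 bytes, alignment 1

141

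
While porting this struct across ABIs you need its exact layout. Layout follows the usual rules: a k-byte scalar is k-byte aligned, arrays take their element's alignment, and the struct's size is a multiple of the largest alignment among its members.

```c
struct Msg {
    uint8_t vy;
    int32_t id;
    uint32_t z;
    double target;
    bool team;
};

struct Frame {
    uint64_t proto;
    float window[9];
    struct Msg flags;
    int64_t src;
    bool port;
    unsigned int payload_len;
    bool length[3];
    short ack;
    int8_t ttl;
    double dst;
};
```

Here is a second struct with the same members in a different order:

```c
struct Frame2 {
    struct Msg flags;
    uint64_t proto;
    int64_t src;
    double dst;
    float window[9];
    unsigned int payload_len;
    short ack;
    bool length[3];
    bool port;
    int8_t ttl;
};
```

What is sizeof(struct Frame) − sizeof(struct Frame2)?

Msg: 0..1  vy  (1B, 1-aligned); 1..4  -- padding (3B); 4..8  id  (4B, 4-aligned); 8..12  z  (4B, 4-aligned); 12..16  -- padding (4B); 16..24  target  (8B, 8-aligned); 24..25  team  (1B, 1-aligned); 25..32  -- tail padding (7B); sizeof = 32, alignof = 8
0..8  proto  (8B, 8-aligned)
8..44  window  (36B, 4-aligned)
44..48  -- padding (4B)
48..80  flags  (32B, 8-aligned)
80..88  src  (8B, 8-aligned)
88..89  port  (1B, 1-aligned)
89..92  -- padding (3B)
92..96  payload_len  (4B, 4-aligned)
96..99  length  (3B, 1-aligned)
99..100  -- padding (1B)
100..102  ack  (2B, 2-aligned)
102..103  ttl  (1B, 1-aligned)
103..104  -- padding (1B)
104..112  dst  (8B, 8-aligned)
sizeof = 112, alignof = 8
— Frame2 —
0..32  flags  (32B, 8-aligned)
32..40  proto  (8B, 8-aligned)
40..48  src  (8B, 8-aligned)
48..56  dst  (8B, 8-aligned)
56..92  window  (36B, 4-aligned)
92..96  payload_len  (4B, 4-aligned)
96..98  ack  (2B, 2-aligned)
98..101  length  (3B, 1-aligned)
101..102  port  (1B, 1-aligned)
102..103  ttl  (1B, 1-aligned)
103..104  -- tail padding (1B)
sizeof = 104, alignof = 8
112 − 104 = 8

8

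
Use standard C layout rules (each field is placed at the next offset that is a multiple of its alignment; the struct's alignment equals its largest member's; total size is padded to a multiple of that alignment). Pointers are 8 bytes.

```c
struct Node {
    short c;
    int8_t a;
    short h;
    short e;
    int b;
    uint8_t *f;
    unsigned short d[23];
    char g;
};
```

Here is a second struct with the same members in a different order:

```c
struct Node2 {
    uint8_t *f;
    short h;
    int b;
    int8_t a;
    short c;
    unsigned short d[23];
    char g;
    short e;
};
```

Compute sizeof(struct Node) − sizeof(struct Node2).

0..2  c  (2B, 2-aligned)
2..3  a  (1B, 1-aligned)
3..4  -- padding (1B)
4..6  h  (2B, 2-aligned)
6..8  e  (2B, 2-aligned)
8..12  b  (4B, 4-aligned)
12..16  -- padding (4B)
16..24  f  (8B, 8-aligned)
24..70  d  (46B, 2-aligned)
70..71  g  (1B, 1-aligned)
71..72  -- tail padding (1B)
sizeof = 72, alignof = 8
— Node2 —
0..8  f  (8B, 8-aligned)
8..10  h  (2B, 2-aligned)
10..12  -- padding (2B)
12..16  b  (4B, 4-aligned)
16..17  a  (1B, 1-aligned)
17..18  -- padding (1B)
18..20  c  (2B, 2-aligned)
20..66  d  (46B, 2-aligned)
66..67  g  (1B, 1-aligned)
67..68  -- padding (1B)
68..70  e  (2B, 2-aligned)
70..72  -- tail padding (2B)
sizeof = 72, alignof = 8
72 − 72 = 0

0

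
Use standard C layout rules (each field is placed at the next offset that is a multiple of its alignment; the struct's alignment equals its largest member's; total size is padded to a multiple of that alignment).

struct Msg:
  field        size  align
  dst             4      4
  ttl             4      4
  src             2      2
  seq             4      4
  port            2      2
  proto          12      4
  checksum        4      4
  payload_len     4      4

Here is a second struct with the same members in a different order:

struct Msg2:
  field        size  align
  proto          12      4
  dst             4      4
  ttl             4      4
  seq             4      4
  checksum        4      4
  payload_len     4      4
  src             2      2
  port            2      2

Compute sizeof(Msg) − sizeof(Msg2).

4

@0: dst [4B, align 4] → 4
@4: ttl [4B, align 4] → 8
@8: src [2B, align 2] → 10
+2 pad (align 4)
@12: seq [4B, align 4] → 16
@16: port [2B, align 2] → 18
+2 pad (align 4)
@20: proto [12B, align 4] → 32
@32: checksum [4B, align 4] → 36
@36: payload_len [4B, align 4] → 40
size 40, align 4
— Msg2 —
@0: proto [12B, align 4] → 12
@12: dst [4B, align 4] → 16
@16: ttl [4B, align 4] → 20
@20: seq [4B, align 4] → 24
@24: checksum [4B, align 4] → 28
@28: payload_len [4B, align 4] → 32
@32: src [2B, align 2] → 34
@34: port [2B, align 2] → 36
size 36, align 4
40 − 36 = 4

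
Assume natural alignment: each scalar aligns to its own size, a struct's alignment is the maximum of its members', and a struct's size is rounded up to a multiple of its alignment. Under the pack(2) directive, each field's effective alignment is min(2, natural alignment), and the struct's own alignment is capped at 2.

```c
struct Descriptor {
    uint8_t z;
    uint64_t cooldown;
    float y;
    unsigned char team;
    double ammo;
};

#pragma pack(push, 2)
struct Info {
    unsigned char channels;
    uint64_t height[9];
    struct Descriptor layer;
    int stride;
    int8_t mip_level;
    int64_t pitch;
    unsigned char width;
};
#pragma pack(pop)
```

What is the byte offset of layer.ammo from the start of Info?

98

Descriptor: z at 0 (size 1, align 1) → ends 1; pad 7 to align 8 for cooldown; cooldown at 8 (size 8, align 8) → ends 16; y at 16 (size 4, align 4) → ends 20; team at 20 (size 1, align 1) → ends 21; pad 3 to align 8 for ammo; ammo at 24 (size 8, align 8) → ends 32; total 32 bytes, alignment 8
channels at 0 (size 1, align 1) → ends 1
pad 1 to align 2 for height
height at 2 (size 72, align 2) → ends 74
layer at 74 (size 32, align 2) → ends 106
within Descriptor: ammo at 24
74 + 24 = 98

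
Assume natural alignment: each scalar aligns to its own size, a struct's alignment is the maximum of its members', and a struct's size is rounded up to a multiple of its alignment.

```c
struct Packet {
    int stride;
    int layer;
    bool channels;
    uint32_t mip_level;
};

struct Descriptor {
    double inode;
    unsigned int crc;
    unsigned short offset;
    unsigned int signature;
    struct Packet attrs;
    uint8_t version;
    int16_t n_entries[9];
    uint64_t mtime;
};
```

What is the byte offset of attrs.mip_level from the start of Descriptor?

32

Packet: 0..4  stride  (4B, 4-aligned); 4..8  layer  (4B, 4-aligned); 8..9  channels  (1B, 1-aligned); 9..12  -- padding (3B); 12..16  mip_level  (4B, 4-aligned); sizeof = 16, alignof = 4
0..8  inode  (8B, 8-aligned)
8..12  crc  (4B, 4-aligned)
12..14  offset  (2B, 2-aligned)
14..16  -- padding (2B)
16..20  signature  (4B, 4-aligned)
20..36  attrs  (16B, 4-aligned)
within Packet: mip_level at 12
20 + 12 = 32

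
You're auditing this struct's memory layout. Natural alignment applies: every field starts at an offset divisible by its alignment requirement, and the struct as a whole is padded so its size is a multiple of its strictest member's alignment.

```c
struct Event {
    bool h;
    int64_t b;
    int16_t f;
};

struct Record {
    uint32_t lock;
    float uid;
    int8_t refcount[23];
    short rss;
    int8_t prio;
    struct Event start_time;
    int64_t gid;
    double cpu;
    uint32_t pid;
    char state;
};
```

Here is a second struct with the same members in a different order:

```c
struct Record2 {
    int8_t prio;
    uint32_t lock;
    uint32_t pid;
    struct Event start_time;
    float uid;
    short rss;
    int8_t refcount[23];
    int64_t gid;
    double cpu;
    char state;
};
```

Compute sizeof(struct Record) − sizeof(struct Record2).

-8

Event: 0..1  h  (1B, 1-aligned); 1..8  -- padding (7B); 8..16  b  (8B, 8-aligned); 16..18  f  (2B, 2-aligned); 18..24  -- tail padding (6B); sizeof = 24, alignof = 8
0..4  lock  (4B, 4-aligned)
4..8  uid  (4B, 4-aligned)
8..31  refcount  (23B, 1-aligned)
31..32  -- padding (1B)
32..34  rss  (2B, 2-aligned)
34..35  prio  (1B, 1-aligned)
35..40  -- padding (5B)
40..64  start_time  (24B, 8-aligned)
64..72  gid  (8B, 8-aligned)
72..80  cpu  (8B, 8-aligned)
80..84  pid  (4B, 4-aligned)
84..85  state  (1B, 1-aligned)
85..88  -- tail padding (3B)
sizeof = 88, alignof = 8
— Record2 —
0..1  prio  (1B, 1-aligned)
1..4  -- padding (3B)
4..8  lock  (4B, 4-aligned)
8..12  pid  (4B, 4-aligned)
12..16  -- padding (4B)
16..40  start_time  (24B, 8-aligned)
40..44  uid  (4B, 4-aligned)
44..46  rss  (2B, 2-aligned)
46..69  refcount  (23B, 1-aligned)
69..72  -- padding (3B)
72..80  gid  (8B, 8-aligned)
80..88  cpu  (8B, 8-aligned)
88..89  state  (1B, 1-aligned)
89..96  -- tail padding (7B)
sizeof = 96, alignof = 8
88 − 96 = -8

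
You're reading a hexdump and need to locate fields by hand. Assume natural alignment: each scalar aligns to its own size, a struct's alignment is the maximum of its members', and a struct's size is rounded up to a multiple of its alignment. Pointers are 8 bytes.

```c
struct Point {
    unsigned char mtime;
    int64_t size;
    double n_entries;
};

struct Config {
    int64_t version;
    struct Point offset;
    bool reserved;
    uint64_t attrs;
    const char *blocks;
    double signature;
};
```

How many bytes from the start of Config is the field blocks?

48

Point: @0: mtime [1B, align 1] → 1; +7 pad (align 8); @8: size [8B, align 8] → 16; @16: n_entries [8B, align 8] → 24; size 24, align 8
@0: version [8B, align 8] → 8
@8: offset [24B, align 8] → 32
@32: reserved [1B, align 1] → 33
+7 pad (align 8)
@40: attrs [8B, align 8] → 48
@48: blocks [8B, align 8] → 56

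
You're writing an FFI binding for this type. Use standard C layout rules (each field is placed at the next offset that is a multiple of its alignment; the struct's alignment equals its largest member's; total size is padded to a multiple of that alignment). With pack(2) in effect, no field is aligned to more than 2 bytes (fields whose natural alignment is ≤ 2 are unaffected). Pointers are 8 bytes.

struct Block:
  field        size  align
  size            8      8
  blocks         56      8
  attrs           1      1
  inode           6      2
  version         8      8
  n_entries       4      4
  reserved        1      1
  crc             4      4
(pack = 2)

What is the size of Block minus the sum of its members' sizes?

0..8  size  (8B, 2-aligned)
8..64  blocks  (56B, 2-aligned)
64..65  attrs  (1B, 1-aligned)
65..66  -- padding (1B)
66..72  inode  (6B, 2-aligned)
72..80  version  (8B, 2-aligned)
80..84  n_entries  (4B, 2-aligned)
84..85  reserved  (1B, 1-aligned)
85..86  -- padding (1B)
86..90  crc  (4B, 2-aligned)
sizeof = 90, alignof = 2
data bytes 88, size 90 → padding 2

2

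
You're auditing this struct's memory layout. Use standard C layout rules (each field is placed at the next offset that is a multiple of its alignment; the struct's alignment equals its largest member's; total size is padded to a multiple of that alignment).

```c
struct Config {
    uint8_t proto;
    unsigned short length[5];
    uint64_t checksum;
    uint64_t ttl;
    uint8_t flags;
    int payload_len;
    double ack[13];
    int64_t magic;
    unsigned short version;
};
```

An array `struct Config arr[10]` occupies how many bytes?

1600

proto at 0 (size 1, align 1) → ends 1
pad 1 to align 2 for length
length at 2 (size 10, align 2) → ends 12
pad 4 to align 8 for checksum
checksum at 16 (size 8, align 8) → ends 24
ttl at 24 (size 8, align 8) → ends 32
flags at 32 (size 1, align 1) → ends 33
pad 3 to align 4 for payload_len
payload_len at 36 (size 4, align 4) → ends 40
ack at 40 (size 104, align 8) → ends 144
magic at 144 (size 8, align 8) → ends 152
version at 152 (size 2, align 2) → ends 154
tail pad 6 to reach multiple of 8
total 160 bytes, alignment 8
array of 10: 10 × 160 = 1600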